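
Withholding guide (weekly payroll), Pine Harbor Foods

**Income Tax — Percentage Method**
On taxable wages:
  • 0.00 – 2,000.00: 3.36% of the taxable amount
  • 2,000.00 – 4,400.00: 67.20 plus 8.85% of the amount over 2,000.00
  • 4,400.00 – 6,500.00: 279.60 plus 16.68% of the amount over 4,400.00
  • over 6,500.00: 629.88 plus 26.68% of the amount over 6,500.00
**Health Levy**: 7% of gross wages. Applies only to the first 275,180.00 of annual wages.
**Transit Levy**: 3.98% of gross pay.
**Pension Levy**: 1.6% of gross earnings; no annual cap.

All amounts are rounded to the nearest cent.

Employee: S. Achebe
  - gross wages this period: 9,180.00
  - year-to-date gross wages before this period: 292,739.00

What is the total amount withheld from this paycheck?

Income Tax: taxable = 9,180.00
  629.88 + 26.68% × (9,180.00 − 6,500.00) = 629.88 + 26.68% × 2,680.00 = 1,344.90
Health Levy: YTD 292,739.00 ≥ cap 275,180.00 → 0.00
Transit Levy: 3.98% × 9,180.00 = 365.36
Pension Levy: 1.6% × 9,180.00 = 146.88
Total: 1,344.90 + 0.00 + 365.36 + 146.88 = 1,857.14

1,857.14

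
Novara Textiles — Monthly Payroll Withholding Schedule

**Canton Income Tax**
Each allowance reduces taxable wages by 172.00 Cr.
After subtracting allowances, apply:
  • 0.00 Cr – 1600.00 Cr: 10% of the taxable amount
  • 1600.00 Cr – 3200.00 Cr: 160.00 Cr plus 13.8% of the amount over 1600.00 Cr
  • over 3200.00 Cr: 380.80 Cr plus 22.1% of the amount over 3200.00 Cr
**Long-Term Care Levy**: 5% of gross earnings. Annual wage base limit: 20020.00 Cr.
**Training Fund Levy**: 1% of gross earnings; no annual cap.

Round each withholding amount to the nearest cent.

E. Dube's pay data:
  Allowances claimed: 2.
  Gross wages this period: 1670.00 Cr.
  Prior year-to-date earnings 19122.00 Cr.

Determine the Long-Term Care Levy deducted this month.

44.90 Cr

Long-Term Care Levy: cap 20020.00 Cr − YTD 19122.00 Cr = 898.00 Cr subject; 5% × 898.00 Cr = 44.90 Cr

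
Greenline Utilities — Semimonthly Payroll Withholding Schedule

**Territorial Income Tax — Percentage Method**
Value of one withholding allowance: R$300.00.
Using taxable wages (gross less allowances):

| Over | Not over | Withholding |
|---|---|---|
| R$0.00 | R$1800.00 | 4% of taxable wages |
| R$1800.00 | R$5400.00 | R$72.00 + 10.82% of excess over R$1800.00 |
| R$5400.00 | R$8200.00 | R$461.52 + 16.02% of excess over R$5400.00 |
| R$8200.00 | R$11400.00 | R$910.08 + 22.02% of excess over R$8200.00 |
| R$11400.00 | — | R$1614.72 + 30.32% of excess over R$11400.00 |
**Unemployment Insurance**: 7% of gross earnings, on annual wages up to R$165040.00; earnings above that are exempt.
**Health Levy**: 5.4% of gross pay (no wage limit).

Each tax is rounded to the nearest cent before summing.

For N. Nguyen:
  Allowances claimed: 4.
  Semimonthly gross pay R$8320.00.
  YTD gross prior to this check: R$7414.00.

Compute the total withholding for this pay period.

Territorial Income Tax: taxable = R$8320.00 − 4×R$300.00 = R$7120.00
  R$461.52 + 16.02% × (R$7120.00 − R$5400.00) = R$461.52 + 16.02% × R$1720.00 = R$737.06
Unemployment Insurance: 7% × R$8320.00 = R$582.40
Health Levy: 5.4% × R$8320.00 = R$449.28
Total: R$737.06 + R$582.40 + R$449.28 = R$1768.74

R$1768.74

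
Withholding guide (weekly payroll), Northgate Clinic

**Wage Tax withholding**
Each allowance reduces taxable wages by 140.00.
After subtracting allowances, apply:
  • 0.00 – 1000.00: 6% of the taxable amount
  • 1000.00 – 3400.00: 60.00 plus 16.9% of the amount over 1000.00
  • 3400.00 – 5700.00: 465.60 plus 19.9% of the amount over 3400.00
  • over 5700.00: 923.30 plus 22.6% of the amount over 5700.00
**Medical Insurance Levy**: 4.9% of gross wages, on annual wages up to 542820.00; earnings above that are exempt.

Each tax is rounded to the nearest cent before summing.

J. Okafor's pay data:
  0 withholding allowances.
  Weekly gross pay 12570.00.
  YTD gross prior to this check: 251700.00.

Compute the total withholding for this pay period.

Wage Tax: taxable = 12570.00
  923.30 + 22.6% × (12570.00 − 5700.00) = 923.30 + 22.6% × 6870.00 = 2475.92
Medical Insurance Levy: 4.9% × 12570.00 = 615.93
Total: 2475.92 + 615.93 = 3091.85

3091.85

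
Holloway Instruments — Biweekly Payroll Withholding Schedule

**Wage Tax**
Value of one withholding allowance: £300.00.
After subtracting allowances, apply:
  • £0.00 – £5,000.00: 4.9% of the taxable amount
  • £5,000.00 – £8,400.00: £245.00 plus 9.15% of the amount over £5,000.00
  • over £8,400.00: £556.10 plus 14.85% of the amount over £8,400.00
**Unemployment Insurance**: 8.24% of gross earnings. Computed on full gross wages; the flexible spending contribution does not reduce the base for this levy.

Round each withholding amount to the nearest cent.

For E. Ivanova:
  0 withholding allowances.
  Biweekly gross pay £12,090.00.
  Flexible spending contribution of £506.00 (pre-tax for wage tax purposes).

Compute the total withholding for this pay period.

Wage Tax: taxable = £12,090.00 − £506.00 = £11,584.00
  £556.10 + 14.85% × (£11,584.00 − £8,400.00) = £556.10 + 14.85% × £3,184.00 = £1,028.92
Unemployment Insurance: 8.24% × £12,090.00 = £996.22
Total: £1,028.92 + £996.22 = £2,025.14

£2,025.14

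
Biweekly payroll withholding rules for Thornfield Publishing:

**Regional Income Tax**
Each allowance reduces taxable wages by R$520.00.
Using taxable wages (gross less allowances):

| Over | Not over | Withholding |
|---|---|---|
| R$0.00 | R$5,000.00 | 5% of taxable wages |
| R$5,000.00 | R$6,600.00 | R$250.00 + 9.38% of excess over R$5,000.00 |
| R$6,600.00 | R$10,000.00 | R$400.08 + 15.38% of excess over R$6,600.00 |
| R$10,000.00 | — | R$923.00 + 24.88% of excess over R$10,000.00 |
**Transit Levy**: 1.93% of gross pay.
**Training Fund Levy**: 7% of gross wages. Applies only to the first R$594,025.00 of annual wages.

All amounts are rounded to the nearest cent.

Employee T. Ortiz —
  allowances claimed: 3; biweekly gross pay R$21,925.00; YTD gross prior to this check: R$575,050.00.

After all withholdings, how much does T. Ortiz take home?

R$16,671.79

Regional Income Tax: taxable = R$21,925.00 − 3×R$520.00 = R$20,365.00
  R$923.00 + 24.88% × (R$20,365.00 − R$10,000.00) = R$923.00 + 24.88% × R$10,365.00 = R$3,501.81
Transit Levy: 1.93% × R$21,925.00 = R$423.15
Training Fund Levy: cap R$594,025.00 − YTD R$575,050.00 = R$18,975.00 subject; 7% × R$18,975.00 = R$1,328.25
Total withheld: R$3,501.81 + R$423.15 + R$1,328.25 = R$5,253.21
Net pay: R$21,925.00 − R$5,253.21 = R$16,671.79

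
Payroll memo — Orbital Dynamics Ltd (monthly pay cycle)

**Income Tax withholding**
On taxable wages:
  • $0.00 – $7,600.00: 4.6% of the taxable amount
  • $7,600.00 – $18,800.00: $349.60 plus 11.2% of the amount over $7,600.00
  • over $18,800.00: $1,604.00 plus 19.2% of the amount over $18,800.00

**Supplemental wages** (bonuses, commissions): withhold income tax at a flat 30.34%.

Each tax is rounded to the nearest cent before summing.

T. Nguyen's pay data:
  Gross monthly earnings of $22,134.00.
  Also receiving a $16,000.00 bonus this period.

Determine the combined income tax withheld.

Income Tax: taxable = $22,134.00
  $1,604.00 + 19.2% × ($22,134.00 − $18,800.00) = $1,604.00 + 19.2% × $3,334.00 = $2,244.13
Supplemental (30.34% flat on bonus): 30.34% × $16,000.00 = $4,854.40
Total income tax: $2,244.13 + $4,854.40 = $7,098.53

$7,098.53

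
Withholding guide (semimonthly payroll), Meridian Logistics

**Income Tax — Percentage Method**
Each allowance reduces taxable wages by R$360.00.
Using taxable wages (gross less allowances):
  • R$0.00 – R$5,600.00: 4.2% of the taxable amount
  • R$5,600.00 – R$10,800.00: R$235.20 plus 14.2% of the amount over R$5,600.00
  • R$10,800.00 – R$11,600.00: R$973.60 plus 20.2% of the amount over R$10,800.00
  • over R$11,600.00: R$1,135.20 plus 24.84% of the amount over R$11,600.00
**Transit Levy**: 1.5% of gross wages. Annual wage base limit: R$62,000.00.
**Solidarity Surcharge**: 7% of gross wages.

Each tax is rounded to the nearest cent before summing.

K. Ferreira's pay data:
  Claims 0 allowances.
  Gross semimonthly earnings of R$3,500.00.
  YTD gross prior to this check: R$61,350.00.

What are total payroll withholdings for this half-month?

R$401.75

Income Tax: taxable = R$3,500.00
  4.2% × R$3,500.00 = R$147.00
Transit Levy: cap R$62,000.00 − YTD R$61,350.00 = R$650.00 subject; 1.5% × R$650.00 = R$9.75
Solidarity Surcharge: 7% × R$3,500.00 = R$245.00
Total: R$147.00 + R$9.75 + R$245.00 = R$401.75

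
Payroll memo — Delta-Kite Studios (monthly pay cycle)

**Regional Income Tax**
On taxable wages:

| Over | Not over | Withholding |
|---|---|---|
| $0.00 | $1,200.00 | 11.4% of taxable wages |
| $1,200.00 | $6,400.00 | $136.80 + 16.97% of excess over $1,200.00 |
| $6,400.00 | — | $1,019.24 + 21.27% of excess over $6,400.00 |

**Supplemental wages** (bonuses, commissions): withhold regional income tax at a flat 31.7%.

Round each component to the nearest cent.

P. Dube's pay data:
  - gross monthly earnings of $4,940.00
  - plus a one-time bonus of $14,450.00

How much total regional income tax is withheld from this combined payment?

Regional Income Tax: taxable = $4,940.00
  $136.80 + 16.97% × ($4,940.00 − $1,200.00) = $136.80 + 16.97% × $3,740.00 = $771.48
Supplemental (31.7% flat on bonus): 31.7% × $14,450.00 = $4,580.65
Total regional income tax: $771.48 + $4,580.65 = $5,352.13

$5,352.13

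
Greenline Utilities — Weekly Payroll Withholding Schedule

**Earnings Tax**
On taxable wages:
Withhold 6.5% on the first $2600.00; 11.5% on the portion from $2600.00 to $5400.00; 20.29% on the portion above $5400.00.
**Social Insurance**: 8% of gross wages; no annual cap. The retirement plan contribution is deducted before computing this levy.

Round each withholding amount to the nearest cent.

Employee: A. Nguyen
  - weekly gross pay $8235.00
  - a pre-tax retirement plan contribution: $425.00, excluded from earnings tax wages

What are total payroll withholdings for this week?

$1604.79

Earnings Tax: taxable = $8235.00 − $425.00 = $7810.00
  $491.00 + 20.29% × ($7810.00 − $5400.00) = $491.00 + 20.29% × $2410.00 = $979.99
Social Insurance: 8% × $7810.00 = $624.80
Total: $979.99 + $624.80 = $1604.79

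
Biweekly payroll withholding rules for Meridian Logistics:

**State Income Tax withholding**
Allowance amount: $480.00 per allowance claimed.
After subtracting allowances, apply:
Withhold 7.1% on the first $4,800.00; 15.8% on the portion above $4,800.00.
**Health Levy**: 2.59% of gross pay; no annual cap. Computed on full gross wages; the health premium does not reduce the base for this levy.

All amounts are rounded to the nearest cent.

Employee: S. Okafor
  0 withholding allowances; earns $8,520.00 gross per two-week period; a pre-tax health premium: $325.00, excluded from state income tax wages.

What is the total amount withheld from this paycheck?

$1,097.88

State Income Tax: taxable = $8,520.00 − $325.00 = $8,195.00
  $340.80 + 15.8% × ($8,195.00 − $4,800.00) = $340.80 + 15.8% × $3,395.00 = $877.21
Health Levy: 2.59% × $8,520.00 = $220.67
Total: $877.21 + $220.67 = $1,097.88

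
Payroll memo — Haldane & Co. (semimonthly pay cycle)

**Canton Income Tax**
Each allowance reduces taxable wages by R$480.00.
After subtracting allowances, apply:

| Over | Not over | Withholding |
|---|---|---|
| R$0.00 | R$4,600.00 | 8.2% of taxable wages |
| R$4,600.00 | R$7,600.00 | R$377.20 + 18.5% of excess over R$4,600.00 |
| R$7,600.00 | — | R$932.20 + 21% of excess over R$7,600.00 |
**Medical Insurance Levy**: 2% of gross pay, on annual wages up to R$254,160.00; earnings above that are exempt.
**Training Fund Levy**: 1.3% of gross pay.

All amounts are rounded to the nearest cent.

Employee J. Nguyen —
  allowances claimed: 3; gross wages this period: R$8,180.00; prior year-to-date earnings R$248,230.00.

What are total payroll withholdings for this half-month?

Canton Income Tax: taxable = R$8,180.00 − 3×R$480.00 = R$6,740.00
  R$377.20 + 18.5% × (R$6,740.00 − R$4,600.00) = R$377.20 + 18.5% × R$2,140.00 = R$773.10
Medical Insurance Levy: cap R$254,160.00 − YTD R$248,230.00 = R$5,930.00 subject; 2% × R$5,930.00 = R$118.60
Training Fund Levy: 1.3% × R$8,180.00 = R$106.34
Total: R$773.10 + R$118.60 + R$106.34 = R$998.04

R$998.04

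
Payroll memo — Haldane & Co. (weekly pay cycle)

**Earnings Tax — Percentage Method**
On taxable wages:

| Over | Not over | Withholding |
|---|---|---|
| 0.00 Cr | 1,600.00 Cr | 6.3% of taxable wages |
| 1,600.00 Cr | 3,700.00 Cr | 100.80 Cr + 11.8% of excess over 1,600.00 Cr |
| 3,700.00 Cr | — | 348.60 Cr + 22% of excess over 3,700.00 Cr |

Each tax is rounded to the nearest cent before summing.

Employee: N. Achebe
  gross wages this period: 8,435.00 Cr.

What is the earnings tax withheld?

1,390.30 Cr

Earnings Tax: taxable = 8,435.00 Cr
  348.60 Cr + 22% × (8,435.00 Cr − 3,700.00 Cr) = 348.60 Cr + 22% × 4,735.00 Cr = 1,390.30 Cr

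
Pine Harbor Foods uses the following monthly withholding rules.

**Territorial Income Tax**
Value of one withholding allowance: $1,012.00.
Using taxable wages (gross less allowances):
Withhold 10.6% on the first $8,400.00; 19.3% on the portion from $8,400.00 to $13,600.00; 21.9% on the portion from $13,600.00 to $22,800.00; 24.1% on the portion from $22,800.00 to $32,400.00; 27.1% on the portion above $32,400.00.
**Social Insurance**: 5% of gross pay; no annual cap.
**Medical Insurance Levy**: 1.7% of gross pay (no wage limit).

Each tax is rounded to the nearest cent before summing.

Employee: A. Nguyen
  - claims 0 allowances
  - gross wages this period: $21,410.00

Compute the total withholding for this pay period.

$5,038.86

Territorial Income Tax: taxable = $21,410.00
  $1,894.00 + 21.9% × ($21,410.00 − $13,600.00) = $1,894.00 + 21.9% × $7,810.00 = $3,604.39
Social Insurance: 5% × $21,410.00 = $1,070.50
Medical Insurance Levy: 1.7% × $21,410.00 = $363.97
Total: $3,604.39 + $1,070.50 + $363.97 = $5,038.86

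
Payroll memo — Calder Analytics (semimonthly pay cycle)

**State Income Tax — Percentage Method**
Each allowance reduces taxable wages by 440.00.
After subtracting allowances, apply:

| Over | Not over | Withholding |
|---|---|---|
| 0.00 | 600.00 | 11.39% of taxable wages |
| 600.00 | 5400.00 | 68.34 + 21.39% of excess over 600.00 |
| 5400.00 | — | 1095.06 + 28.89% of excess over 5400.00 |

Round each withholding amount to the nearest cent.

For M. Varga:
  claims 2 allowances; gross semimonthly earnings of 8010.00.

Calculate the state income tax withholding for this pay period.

1594.86

State Income Tax: taxable = 8010.00 − 2×440.00 = 7130.00
  1095.06 + 28.89% × (7130.00 − 5400.00) = 1095.06 + 28.89% × 1730.00 = 1594.86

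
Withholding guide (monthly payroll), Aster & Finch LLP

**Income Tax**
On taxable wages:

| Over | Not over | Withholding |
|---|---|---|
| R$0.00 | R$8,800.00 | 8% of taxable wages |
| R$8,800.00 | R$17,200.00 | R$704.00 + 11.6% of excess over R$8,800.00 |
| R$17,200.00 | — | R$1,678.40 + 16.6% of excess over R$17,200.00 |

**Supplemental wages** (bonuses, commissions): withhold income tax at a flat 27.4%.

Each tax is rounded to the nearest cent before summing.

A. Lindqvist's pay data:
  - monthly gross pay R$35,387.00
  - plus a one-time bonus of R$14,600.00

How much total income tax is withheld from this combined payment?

R$8,697.84

Income Tax: taxable = R$35,387.00
  R$1,678.40 + 16.6% × (R$35,387.00 − R$17,200.00) = R$1,678.40 + 16.6% × R$18,187.00 = R$4,697.44
Supplemental (27.4% flat on bonus): 27.4% × R$14,600.00 = R$4,000.40
Total income tax: R$4,697.44 + R$4,000.40 = R$8,697.84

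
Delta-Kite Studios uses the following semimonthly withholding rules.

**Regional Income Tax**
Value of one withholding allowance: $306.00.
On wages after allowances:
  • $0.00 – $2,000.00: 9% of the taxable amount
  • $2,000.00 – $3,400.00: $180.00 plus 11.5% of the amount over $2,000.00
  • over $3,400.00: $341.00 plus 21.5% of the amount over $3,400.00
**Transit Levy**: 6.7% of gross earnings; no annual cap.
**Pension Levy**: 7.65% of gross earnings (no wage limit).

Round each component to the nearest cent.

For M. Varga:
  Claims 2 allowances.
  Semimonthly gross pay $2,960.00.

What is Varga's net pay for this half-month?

Regional Income Tax: taxable = $2,960.00 − 2×$306.00 = $2,348.00
  $180.00 + 11.5% × ($2,348.00 − $2,000.00) = $180.00 + 11.5% × $348.00 = $220.02
Transit Levy: 6.7% × $2,960.00 = $198.32
Pension Levy: 7.65% × $2,960.00 = $226.44
Total withheld: $220.02 + $198.32 + $226.44 = $644.78
Net pay: $2,960.00 − $644.78 = $2,315.22

$2,315.22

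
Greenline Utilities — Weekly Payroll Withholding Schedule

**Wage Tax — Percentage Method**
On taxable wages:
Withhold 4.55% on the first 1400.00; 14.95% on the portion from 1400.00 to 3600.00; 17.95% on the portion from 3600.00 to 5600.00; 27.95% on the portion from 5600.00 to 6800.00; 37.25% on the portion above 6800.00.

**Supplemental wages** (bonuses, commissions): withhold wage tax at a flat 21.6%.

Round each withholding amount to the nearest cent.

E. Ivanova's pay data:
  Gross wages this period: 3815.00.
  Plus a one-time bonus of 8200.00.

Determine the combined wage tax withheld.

Wage Tax: taxable = 3815.00
  392.60 + 17.95% × (3815.00 − 3600.00) = 392.60 + 17.95% × 215.00 = 431.19
Supplemental (21.6% flat on bonus): 21.6% × 8200.00 = 1771.20
Total wage tax: 431.19 + 1771.20 = 2202.39

2202.39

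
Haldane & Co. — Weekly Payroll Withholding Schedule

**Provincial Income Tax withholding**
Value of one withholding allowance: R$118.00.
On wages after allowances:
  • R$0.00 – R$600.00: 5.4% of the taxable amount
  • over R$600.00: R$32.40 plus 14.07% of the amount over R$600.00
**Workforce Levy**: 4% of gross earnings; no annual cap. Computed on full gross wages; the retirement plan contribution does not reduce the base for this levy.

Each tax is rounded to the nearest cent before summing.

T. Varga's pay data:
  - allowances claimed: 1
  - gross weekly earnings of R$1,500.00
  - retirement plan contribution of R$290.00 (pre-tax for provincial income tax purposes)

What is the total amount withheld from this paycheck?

Provincial Income Tax: taxable = R$1,500.00 − R$290.00 − 1×R$118.00 = R$1,092.00
  R$32.40 + 14.07% × (R$1,092.00 − R$600.00) = R$32.40 + 14.07% × R$492.00 = R$101.62
Workforce Levy: 4% × R$1,500.00 = R$60.00
Total: R$101.62 + R$60.00 = R$161.62

R$161.62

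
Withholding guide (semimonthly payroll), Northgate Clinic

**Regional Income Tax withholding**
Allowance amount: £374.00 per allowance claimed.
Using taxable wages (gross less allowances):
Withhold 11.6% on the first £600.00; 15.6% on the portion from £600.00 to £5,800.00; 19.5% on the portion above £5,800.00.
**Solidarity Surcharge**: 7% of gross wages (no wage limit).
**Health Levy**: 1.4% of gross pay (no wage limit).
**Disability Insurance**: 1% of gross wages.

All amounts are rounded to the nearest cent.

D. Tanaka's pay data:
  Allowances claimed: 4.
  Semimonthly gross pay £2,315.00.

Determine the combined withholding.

£321.37

Regional Income Tax: taxable = £2,315.00 − 4×£374.00 = £819.00
  £69.60 + 15.6% × (£819.00 − £600.00) = £69.60 + 15.6% × £219.00 = £103.76
Solidarity Surcharge: 7% × £2,315.00 = £162.05
Health Levy: 1.4% × £2,315.00 = £32.41
Disability Insurance: 1% × £2,315.00 = £23.15
Total: £103.76 + £162.05 + £32.41 + £23.15 = £321.37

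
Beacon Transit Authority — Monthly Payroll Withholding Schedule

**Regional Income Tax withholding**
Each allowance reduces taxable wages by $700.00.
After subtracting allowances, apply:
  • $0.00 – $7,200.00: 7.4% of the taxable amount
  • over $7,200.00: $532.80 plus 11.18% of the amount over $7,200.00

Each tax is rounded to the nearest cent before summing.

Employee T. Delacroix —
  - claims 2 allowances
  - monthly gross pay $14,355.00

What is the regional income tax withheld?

$1,176.21

Regional Income Tax: taxable = $14,355.00 − 2×$700.00 = $12,955.00
  $532.80 + 11.18% × ($12,955.00 − $7,200.00) = $532.80 + 11.18% × $5,755.00 = $1,176.21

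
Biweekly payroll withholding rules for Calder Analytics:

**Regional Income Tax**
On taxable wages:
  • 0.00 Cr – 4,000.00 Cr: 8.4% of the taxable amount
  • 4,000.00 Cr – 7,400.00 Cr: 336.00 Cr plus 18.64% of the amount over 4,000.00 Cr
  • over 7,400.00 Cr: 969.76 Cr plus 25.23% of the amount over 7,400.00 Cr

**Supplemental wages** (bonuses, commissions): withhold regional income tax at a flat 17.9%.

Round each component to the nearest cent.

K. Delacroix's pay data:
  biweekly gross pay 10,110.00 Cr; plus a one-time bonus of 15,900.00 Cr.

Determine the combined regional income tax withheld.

Regional Income Tax: taxable = 10,110.00 Cr
  969.76 Cr + 25.23% × (10,110.00 Cr − 7,400.00 Cr) = 969.76 Cr + 25.23% × 2,710.00 Cr = 1,653.49 Cr
Supplemental (17.9% flat on bonus): 17.9% × 15,900.00 Cr = 2,846.10 Cr
Total regional income tax: 1,653.49 Cr + 2,846.10 Cr = 4,499.59 Cr

4,499.59 Cr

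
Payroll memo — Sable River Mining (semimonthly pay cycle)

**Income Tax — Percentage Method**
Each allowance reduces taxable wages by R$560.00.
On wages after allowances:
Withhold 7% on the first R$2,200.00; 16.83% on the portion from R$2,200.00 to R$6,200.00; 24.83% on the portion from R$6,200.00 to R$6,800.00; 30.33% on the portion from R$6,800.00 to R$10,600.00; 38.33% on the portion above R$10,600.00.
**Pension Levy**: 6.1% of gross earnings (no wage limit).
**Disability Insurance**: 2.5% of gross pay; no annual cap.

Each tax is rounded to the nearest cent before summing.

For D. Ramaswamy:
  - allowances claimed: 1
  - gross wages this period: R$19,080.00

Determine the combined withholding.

Income Tax: taxable = R$19,080.00 − 1×R$560.00 = R$18,520.00
  R$2,128.72 + 38.33% × (R$18,520.00 − R$10,600.00) = R$2,128.72 + 38.33% × R$7,920.00 = R$5,164.46
Pension Levy: 6.1% × R$19,080.00 = R$1,163.88
Disability Insurance: 2.5% × R$19,080.00 = R$477.00
Total: R$5,164.46 + R$1,163.88 + R$477.00 = R$6,805.34

R$6,805.34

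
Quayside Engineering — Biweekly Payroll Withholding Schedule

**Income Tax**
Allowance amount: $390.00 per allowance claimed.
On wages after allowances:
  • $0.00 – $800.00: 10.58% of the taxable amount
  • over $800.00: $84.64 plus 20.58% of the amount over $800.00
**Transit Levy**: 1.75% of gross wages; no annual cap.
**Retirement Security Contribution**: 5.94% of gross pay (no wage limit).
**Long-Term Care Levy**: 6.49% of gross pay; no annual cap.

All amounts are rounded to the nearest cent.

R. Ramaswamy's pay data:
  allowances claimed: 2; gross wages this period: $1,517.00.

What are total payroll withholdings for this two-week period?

Income Tax: taxable = $1,517.00 − 2×$390.00 = $737.00
  10.58% × $737.00 = $77.97
Transit Levy: 1.75% × $1,517.00 = $26.55
Retirement Security Contribution: 5.94% × $1,517.00 = $90.11
Long-Term Care Levy: 6.49% × $1,517.00 = $98.45
Total: $77.97 + $26.55 + $90.11 + $98.45 = $293.08

$293.08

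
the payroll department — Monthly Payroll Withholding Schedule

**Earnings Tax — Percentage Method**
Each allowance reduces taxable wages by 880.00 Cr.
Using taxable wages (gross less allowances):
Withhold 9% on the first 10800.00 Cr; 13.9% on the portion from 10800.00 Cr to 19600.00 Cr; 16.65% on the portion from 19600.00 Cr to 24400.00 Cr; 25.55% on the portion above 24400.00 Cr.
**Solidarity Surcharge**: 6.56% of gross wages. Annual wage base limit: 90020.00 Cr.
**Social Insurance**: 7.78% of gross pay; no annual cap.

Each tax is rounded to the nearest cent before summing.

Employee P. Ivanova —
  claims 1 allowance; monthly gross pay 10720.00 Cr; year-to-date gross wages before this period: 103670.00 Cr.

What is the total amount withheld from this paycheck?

1719.62 Cr

Earnings Tax: taxable = 10720.00 Cr − 1×880.00 Cr = 9840.00 Cr
  9% × 9840.00 Cr = 885.60 Cr
Solidarity Surcharge: YTD 103670.00 Cr ≥ cap 90020.00 Cr → 0.00 Cr
Social Insurance: 7.78% × 10720.00 Cr = 834.02 Cr
Total: 885.60 Cr + 0.00 Cr + 834.02 Cr = 1719.62 Cr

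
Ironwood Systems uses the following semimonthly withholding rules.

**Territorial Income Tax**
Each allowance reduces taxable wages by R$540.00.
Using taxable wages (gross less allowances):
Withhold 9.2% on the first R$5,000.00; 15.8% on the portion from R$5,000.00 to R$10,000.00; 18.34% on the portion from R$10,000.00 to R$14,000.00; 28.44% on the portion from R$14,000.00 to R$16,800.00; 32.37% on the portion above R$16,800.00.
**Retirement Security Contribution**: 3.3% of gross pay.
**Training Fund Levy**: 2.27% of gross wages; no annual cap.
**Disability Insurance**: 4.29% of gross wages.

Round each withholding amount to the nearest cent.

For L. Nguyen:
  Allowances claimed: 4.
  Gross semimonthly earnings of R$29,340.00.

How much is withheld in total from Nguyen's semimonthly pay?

R$9,032.86

Territorial Income Tax: taxable = R$29,340.00 − 4×R$540.00 = R$27,180.00
  R$2,779.92 + 32.37% × (R$27,180.00 − R$16,800.00) = R$2,779.92 + 32.37% × R$10,380.00 = R$6,139.93
Retirement Security Contribution: 3.3% × R$29,340.00 = R$968.22
Training Fund Levy: 2.27% × R$29,340.00 = R$666.02
Disability Insurance: 4.29% × R$29,340.00 = R$1,258.69
Total: R$6,139.93 + R$968.22 + R$666.02 + R$1,258.69 = R$9,032.86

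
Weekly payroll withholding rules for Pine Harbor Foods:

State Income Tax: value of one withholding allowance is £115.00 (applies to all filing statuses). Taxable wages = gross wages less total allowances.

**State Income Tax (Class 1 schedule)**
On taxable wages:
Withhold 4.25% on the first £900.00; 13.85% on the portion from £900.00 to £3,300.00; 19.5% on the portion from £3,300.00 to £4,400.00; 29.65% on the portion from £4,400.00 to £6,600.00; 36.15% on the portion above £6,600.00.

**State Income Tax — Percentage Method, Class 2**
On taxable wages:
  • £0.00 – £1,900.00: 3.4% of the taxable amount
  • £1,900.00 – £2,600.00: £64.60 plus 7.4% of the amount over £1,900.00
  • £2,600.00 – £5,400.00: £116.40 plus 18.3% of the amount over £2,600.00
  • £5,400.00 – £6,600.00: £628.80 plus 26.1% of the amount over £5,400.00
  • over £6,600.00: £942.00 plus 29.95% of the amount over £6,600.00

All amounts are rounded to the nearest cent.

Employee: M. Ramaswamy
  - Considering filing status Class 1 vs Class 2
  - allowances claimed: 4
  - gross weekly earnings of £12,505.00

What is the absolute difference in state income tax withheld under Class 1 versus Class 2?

£633.04

State Income Tax (Class 1): taxable = £12,505.00 − 4×£115.00 = £12,045.00
  £1,237.45 + 36.15% × (£12,045.00 − £6,600.00) = £1,237.45 + 36.15% × £5,445.00 = £3,205.82
State Income Tax (Class 2): taxable = £12,505.00 − 4×£115.00 = £12,045.00
  £942.00 + 29.95% × (£12,045.00 − £6,600.00) = £942.00 + 29.95% × £5,445.00 = £2,572.78
Difference: |£3,205.82 − £2,572.78| = £633.04 (higher under Class 1)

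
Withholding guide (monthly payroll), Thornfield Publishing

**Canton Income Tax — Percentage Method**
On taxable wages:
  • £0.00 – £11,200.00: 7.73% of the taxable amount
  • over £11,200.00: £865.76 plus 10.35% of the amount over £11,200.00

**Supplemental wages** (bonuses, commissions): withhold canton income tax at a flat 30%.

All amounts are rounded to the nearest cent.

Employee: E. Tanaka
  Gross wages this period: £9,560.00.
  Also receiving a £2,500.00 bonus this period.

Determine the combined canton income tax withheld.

£1,488.99

Canton Income Tax: taxable = £9,560.00
  7.73% × £9,560.00 = £738.99
Supplemental (30% flat on bonus): 30% × £2,500.00 = £750.00
Total canton income tax: £738.99 + £750.00 = £1,488.99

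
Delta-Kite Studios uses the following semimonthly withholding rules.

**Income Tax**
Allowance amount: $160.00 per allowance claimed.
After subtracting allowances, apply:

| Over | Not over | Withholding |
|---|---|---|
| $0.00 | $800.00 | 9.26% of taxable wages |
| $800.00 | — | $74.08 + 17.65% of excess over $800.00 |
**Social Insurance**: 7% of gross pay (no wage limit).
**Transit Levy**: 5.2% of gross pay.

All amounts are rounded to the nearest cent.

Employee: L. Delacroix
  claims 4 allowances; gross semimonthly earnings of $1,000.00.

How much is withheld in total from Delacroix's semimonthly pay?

Income Tax: taxable = $1,000.00 − 4×$160.00 = $360.00
  9.26% × $360.00 = $33.34
Social Insurance: 7% × $1,000.00 = $70.00
Transit Levy: 5.2% × $1,000.00 = $52.00
Total: $33.34 + $70.00 + $52.00 = $155.34

$155.34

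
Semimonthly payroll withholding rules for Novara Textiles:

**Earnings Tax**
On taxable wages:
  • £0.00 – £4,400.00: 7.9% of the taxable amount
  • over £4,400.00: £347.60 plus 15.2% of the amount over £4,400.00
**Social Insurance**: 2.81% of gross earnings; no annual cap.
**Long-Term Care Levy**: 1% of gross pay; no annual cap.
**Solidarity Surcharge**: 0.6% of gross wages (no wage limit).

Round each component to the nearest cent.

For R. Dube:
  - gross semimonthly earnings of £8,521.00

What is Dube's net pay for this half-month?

Earnings Tax: taxable = £8,521.00
  £347.60 + 15.2% × (£8,521.00 − £4,400.00) = £347.60 + 15.2% × £4,121.00 = £973.99
Social Insurance: 2.81% × £8,521.00 = £239.44
Long-Term Care Levy: 1% × £8,521.00 = £85.21
Solidarity Surcharge: 0.6% × £8,521.00 = £51.13
Total withheld: £973.99 + £239.44 + £85.21 + £51.13 = £1,349.77
Net pay: £8,521.00 − £1,349.77 = £7,171.23

£7,171.23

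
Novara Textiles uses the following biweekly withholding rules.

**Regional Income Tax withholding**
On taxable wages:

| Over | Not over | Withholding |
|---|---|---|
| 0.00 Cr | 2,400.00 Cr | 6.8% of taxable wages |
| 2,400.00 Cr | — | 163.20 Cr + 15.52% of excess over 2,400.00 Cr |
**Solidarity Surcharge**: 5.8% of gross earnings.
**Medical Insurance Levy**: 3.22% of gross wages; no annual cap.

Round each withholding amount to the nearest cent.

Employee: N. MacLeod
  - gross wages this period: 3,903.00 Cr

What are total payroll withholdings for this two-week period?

Regional Income Tax: taxable = 3,903.00 Cr
  163.20 Cr + 15.52% × (3,903.00 Cr − 2,400.00 Cr) = 163.20 Cr + 15.52% × 1,503.00 Cr = 396.47 Cr
Solidarity Surcharge: 5.8% × 3,903.00 Cr = 226.37 Cr
Medical Insurance Levy: 3.22% × 3,903.00 Cr = 125.68 Cr
Total: 396.47 Cr + 226.37 Cr + 125.68 Cr = 748.52 Cr

748.52 Cr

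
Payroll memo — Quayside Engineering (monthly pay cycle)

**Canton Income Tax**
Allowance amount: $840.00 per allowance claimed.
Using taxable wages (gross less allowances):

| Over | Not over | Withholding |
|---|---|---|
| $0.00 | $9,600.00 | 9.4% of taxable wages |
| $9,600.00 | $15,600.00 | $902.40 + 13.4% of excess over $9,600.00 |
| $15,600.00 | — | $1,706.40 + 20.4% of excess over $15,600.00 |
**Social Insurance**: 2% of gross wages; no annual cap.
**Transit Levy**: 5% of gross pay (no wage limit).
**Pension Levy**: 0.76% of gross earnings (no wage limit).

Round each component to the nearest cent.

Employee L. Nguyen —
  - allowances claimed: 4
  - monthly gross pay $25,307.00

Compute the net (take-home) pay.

$20,341.99

Canton Income Tax: taxable = $25,307.00 − 4×$840.00 = $21,947.00
  $1,706.40 + 20.4% × ($21,947.00 − $15,600.00) = $1,706.40 + 20.4% × $6,347.00 = $3,001.19
Social Insurance: 2% × $25,307.00 = $506.14
Transit Levy: 5% × $25,307.00 = $1,265.35
Pension Levy: 0.76% × $25,307.00 = $192.33
Total withheld: $3,001.19 + $506.14 + $1,265.35 + $192.33 = $4,965.01
Net pay: $25,307.00 − $4,965.01 = $20,341.99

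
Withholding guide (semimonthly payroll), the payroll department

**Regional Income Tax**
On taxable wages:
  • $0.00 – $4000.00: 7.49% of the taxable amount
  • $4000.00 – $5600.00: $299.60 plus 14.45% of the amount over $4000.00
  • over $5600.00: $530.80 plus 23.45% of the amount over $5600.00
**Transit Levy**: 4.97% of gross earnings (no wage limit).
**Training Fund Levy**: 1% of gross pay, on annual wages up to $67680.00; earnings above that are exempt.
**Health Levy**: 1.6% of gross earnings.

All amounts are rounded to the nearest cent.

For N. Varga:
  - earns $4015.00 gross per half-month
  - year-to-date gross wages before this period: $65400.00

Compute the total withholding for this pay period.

$588.36

Regional Income Tax: taxable = $4015.00
  $299.60 + 14.45% × ($4015.00 − $4000.00) = $299.60 + 14.45% × $15.00 = $301.77
Transit Levy: 4.97% × $4015.00 = $199.55
Training Fund Levy: cap $67680.00 − YTD $65400.00 = $2280.00 subject; 1% × $2280.00 = $22.80
Health Levy: 1.6% × $4015.00 = $64.24
Total: $301.77 + $199.55 + $22.80 + $64.24 = $588.36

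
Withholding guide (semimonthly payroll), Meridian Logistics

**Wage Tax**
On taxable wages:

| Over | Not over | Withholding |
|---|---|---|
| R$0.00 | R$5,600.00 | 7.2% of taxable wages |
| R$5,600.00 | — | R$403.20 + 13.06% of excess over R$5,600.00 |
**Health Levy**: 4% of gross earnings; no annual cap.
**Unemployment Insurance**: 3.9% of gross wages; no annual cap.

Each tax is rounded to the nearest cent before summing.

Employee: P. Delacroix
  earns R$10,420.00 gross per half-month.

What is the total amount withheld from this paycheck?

Wage Tax: taxable = R$10,420.00
  R$403.20 + 13.06% × (R$10,420.00 − R$5,600.00) = R$403.20 + 13.06% × R$4,820.00 = R$1,032.69
Health Levy: 4% × R$10,420.00 = R$416.80
Unemployment Insurance: 3.9% × R$10,420.00 = R$406.38
Total: R$1,032.69 + R$416.80 + R$406.38 = R$1,855.87

R$1,855.87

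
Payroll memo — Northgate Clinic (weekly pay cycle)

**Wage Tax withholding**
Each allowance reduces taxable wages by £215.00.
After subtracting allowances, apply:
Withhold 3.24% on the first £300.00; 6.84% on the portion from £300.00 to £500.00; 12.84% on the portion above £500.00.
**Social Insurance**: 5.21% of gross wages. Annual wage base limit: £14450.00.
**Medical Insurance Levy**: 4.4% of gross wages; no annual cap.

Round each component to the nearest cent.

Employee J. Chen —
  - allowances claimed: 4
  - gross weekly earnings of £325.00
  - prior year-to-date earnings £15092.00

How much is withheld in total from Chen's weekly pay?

£14.30

Wage Tax: taxable = £325.00 − 4×£215.00 = £-535.00
  Taxable ≤ 0 → £0.00
Social Insurance: YTD £15092.00 ≥ cap £14450.00 → £0.00
Medical Insurance Levy: 4.4% × £325.00 = £14.30
Total: £0.00 + £0.00 + £14.30 = £14.30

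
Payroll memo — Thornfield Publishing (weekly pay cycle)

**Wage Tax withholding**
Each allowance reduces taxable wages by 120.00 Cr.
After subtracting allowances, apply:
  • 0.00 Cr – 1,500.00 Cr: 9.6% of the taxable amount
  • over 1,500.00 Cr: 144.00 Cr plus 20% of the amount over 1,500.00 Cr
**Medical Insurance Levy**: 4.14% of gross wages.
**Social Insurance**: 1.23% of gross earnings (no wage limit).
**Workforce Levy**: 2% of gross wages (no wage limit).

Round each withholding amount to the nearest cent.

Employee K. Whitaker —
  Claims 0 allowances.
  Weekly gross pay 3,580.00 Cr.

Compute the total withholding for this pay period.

Wage Tax: taxable = 3,580.00 Cr
  144.00 Cr + 20% × (3,580.00 Cr − 1,500.00 Cr) = 144.00 Cr + 20% × 2,080.00 Cr = 560.00 Cr
Medical Insurance Levy: 4.14% × 3,580.00 Cr = 148.21 Cr
Social Insurance: 1.23% × 3,580.00 Cr = 44.03 Cr
Workforce Levy: 2% × 3,580.00 Cr = 71.60 Cr
Total: 560.00 Cr + 148.21 Cr + 44.03 Cr + 71.60 Cr = 823.84 Cr

823.84 Cr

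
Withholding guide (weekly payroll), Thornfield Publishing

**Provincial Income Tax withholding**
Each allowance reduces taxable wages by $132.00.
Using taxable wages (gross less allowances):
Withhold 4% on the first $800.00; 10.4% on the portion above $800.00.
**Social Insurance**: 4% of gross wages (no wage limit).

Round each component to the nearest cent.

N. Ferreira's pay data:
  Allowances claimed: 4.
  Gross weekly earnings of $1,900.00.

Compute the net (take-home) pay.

$1,732.51

Provincial Income Tax: taxable = $1,900.00 − 4×$132.00 = $1,372.00
  $32.00 + 10.4% × ($1,372.00 − $800.00) = $32.00 + 10.4% × $572.00 = $91.49
Social Insurance: 4% × $1,900.00 = $76.00
Total withheld: $91.49 + $76.00 = $167.49
Net pay: $1,900.00 − $167.49 = $1,732.51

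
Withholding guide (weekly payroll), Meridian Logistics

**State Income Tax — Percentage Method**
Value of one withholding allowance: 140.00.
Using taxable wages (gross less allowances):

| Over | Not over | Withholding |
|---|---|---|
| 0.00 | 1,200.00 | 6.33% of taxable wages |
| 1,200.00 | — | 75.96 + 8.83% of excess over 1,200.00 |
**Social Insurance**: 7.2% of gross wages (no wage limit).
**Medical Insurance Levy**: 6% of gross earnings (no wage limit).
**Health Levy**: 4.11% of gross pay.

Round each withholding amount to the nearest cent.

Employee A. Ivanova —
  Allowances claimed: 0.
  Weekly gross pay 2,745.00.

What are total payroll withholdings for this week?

State Income Tax: taxable = 2,745.00
  75.96 + 8.83% × (2,745.00 − 1,200.00) = 75.96 + 8.83% × 1,545.00 = 212.38
Social Insurance: 7.2% × 2,745.00 = 197.64
Medical Insurance Levy: 6% × 2,745.00 = 164.70
Health Levy: 4.11% × 2,745.00 = 112.82
Total: 212.38 + 197.64 + 164.70 + 112.82 = 687.54

687.54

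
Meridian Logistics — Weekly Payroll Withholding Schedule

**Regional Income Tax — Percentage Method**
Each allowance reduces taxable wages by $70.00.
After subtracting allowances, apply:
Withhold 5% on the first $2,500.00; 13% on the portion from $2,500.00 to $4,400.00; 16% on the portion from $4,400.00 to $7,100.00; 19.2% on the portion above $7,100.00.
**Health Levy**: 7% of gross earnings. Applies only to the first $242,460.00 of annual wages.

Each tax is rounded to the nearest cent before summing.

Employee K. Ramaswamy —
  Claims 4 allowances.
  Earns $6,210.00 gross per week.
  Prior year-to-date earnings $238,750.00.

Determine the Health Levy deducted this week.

Health Levy: cap $242,460.00 − YTD $238,750.00 = $3,710.00 subject; 7% × $3,710.00 = $259.70

$259.70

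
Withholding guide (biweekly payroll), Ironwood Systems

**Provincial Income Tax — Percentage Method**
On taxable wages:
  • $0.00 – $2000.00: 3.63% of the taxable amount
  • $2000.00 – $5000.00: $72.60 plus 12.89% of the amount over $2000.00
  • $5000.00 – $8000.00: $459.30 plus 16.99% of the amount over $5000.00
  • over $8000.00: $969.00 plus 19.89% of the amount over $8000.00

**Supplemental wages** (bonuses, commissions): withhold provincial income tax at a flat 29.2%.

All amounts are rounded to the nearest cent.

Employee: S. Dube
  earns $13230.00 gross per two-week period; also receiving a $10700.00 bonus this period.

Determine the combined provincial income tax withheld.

$5133.65

Provincial Income Tax: taxable = $13230.00
  $969.00 + 19.89% × ($13230.00 − $8000.00) = $969.00 + 19.89% × $5230.00 = $2009.25
Supplemental (29.2% flat on bonus): 29.2% × $10700.00 = $3124.40
Total provincial income tax: $2009.25 + $3124.40 = $5133.65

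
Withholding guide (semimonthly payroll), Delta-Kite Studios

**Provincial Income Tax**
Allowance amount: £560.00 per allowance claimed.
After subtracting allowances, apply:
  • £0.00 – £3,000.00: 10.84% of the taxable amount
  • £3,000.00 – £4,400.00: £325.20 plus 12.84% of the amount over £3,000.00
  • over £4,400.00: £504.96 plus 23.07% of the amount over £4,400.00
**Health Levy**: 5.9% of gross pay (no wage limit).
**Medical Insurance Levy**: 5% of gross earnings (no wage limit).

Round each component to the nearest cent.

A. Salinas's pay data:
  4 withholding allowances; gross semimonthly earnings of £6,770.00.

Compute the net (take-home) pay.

£5,497.12

Provincial Income Tax: taxable = £6,770.00 − 4×£560.00 = £4,530.00
  £504.96 + 23.07% × (£4,530.00 − £4,400.00) = £504.96 + 23.07% × £130.00 = £534.95
Health Levy: 5.9% × £6,770.00 = £399.43
Medical Insurance Levy: 5% × £6,770.00 = £338.50
Total withheld: £534.95 + £399.43 + £338.50 = £1,272.88
Net pay: £6,770.00 − £1,272.88 = £5,497.12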